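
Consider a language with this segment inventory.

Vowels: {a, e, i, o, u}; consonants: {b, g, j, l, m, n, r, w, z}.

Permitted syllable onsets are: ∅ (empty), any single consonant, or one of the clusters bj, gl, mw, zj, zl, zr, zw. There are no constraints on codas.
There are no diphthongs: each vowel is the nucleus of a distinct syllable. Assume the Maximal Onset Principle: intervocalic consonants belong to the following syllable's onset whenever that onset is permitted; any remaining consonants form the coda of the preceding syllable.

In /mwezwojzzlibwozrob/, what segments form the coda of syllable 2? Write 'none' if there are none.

jz

Vowels present: e, o, i, o, o; each is a nucleus, giving 5 syllables.
Between /e/ (V1) and /o/ (V2): /zw/ — entire cluster is a permitted onset → onset /zw/, coda ∅.
Between /o/ (V2) and /i/ (V3): /jzzl/; trying suffixes from longest down, /zl/ is the first permitted one, so coda /jz/ | onset /zl/.
Between /i/ (V3) and /o/ (V4): cluster /bw/ — the longest permitted-onset suffix is /w/; onset = /w/, preceding coda = /b/.
Between /o/ (V4) and /o/ (V5): /zr/ is a licit onset in full, so it all attaches to the next syllable.
Putting it together: mwe.zwojz.zlib.wo.zrob.
Syllable 2 is /zwojz/: onset /zw/, nucleus /o/, coda /jz/.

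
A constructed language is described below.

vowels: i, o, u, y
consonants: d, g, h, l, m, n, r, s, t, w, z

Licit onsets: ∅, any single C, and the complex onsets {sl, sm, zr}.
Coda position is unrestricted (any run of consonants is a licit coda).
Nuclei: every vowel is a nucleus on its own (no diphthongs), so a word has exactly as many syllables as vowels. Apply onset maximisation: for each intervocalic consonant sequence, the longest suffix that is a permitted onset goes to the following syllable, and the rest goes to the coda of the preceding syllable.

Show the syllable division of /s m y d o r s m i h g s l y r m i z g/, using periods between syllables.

smy.dor.smihg.slyr.mizg

Nuclei (vowels): y, o, i, y, i → 5 syllables.
Between /y/ (V1) and /o/ (V2): /d/ is a single consonant, so it becomes the next onset.
Between /o/ (V2) and /i/ (V3): /rsm/; trying suffixes from longest down, /sm/ is the first permitted one, so coda /r/ | onset /sm/.
Between /i/ (V3) and /y/ (V4): cluster /hgsl/ — the longest permitted-onset suffix is /sl/; onset = /sl/, preceding coda = /hg/.
Between /y/ (V4) and /i/ (V5): /rm/ splits as /r/ + /m/ (/m/ is the longest suffix that is a licit onset).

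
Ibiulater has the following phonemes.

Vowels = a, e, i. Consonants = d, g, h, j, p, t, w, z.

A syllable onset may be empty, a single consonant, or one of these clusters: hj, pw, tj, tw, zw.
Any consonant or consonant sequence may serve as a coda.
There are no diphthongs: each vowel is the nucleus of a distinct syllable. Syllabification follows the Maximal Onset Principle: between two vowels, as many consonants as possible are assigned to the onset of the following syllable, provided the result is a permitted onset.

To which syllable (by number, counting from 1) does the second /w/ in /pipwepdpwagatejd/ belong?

Nuclei (vowels): i, e, a, a, e → 5 syllables.
V1 /i/ – V2 /e/: /pw/ is a licit onset in full, so it all attaches to the next syllable.
V2 /e/ – V3 /a/: cluster /pdpw/ — the longest permitted-onset suffix is /pw/; onset = /pw/, preceding coda = /pd/.
V3 /a/ – V4 /a/: /g/ is a single consonant, so it becomes the next onset.
V4 /a/ – V5 /e/: just /t/ — single C goes to the following onset.
So the parse is pi.pwepd.pwa.ga.tejd.
The second /w/ is in the onset of syllable 3 (/pwa/).

3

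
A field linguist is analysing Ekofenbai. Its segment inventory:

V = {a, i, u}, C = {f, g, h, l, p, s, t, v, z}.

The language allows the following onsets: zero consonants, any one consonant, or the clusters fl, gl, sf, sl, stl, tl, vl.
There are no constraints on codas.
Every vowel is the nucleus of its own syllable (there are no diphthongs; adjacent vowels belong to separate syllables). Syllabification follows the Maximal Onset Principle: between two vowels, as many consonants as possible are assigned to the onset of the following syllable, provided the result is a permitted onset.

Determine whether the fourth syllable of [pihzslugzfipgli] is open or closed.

open

Vowels present: i, u, i, i; each is a nucleus, giving 4 syllables.
V1 /i/ – V2 /u/: /hzsl/ — longest licit onset from the right is /sl/, leaving /hz/ as coda.
V2 /u/ – V3 /i/: cluster /gzf/ — the longest permitted-onset suffix is /f/; onset = /f/, preceding coda = /gz/.
V3 /i/ – V4 /i/: /pgl/ — longest licit onset from the right is /gl/, leaving /p/ as coda.
So the parse is pihz.slugz.fip.gli.
Syllable 4 is /gli/; it ends in its nucleus with no coda, so it is open.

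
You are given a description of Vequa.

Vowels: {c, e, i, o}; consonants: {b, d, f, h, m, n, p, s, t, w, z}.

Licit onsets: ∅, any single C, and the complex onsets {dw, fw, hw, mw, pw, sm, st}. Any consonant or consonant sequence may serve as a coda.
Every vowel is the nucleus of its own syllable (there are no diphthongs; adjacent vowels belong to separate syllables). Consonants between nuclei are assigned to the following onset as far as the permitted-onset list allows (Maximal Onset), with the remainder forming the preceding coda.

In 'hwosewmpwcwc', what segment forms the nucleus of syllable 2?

The vowels are o, e, c, c — 4 nuclei, so 4 syllables.
The second nucleus (vowel 2 from the left) is /e/.

e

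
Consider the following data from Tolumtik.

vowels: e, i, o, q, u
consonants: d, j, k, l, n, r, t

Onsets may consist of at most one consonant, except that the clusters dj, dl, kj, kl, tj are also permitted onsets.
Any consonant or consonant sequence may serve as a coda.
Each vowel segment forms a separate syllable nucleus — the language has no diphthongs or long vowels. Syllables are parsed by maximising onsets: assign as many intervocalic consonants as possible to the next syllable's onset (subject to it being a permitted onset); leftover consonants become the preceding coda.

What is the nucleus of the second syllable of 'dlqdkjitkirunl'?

i

Nuclei (vowels): q, i, i, u → 4 syllables.
The second nucleus (vowel 2 from the left) is /i/.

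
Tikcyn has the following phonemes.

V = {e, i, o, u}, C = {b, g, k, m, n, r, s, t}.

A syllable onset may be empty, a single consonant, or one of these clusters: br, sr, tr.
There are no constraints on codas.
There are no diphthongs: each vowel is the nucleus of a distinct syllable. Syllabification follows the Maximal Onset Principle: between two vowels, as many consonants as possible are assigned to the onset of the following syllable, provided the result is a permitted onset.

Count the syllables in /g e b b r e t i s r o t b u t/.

5

Nuclei (vowels): e, e, i, o, u → 5 syllables.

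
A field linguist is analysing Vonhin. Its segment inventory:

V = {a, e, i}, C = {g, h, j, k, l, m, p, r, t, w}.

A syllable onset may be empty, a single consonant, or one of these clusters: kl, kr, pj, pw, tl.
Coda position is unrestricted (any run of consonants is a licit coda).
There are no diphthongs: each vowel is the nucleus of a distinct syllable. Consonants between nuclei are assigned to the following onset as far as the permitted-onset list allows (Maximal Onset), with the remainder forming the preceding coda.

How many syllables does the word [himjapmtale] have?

4

The vowels are i, a, a, e — 4 nuclei, so 4 syllables.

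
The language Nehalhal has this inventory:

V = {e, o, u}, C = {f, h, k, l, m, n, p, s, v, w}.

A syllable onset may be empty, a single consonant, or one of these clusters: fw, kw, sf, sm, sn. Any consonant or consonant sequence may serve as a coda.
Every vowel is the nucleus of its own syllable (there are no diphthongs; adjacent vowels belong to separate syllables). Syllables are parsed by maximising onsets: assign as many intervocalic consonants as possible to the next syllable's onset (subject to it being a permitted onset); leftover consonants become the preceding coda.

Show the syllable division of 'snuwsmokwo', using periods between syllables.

snuw.smo.kwo

The vowels are u, o, o — 3 nuclei, so 3 syllables.
V1 /u/ – V2 /o/: cluster /wsm/ — the longest permitted-onset suffix is /sm/; onset = /sm/, preceding coda = /w/.
V2 /o/ – V3 /o/: cluster /kw/ — /kw/ is itself a permitted onset, so the whole cluster goes right; preceding coda = ∅.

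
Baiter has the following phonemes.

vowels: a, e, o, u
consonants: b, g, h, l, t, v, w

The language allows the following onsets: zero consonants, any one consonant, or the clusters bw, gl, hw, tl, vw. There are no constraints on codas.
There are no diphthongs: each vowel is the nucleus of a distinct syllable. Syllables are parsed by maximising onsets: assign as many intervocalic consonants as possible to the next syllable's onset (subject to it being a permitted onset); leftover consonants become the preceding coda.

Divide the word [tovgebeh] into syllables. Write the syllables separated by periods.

tov.ge.beh

The vowels are o, e, e — 3 nuclei, so 3 syllables.
/o…e/ gap (V1→V2): /vg/ splits as /v/ + /g/ (/g/ is the longest suffix that is a licit onset).
/e…e/ gap (V2→V3): /b/ → onset of the next syllable (single consonants are always licit onsets).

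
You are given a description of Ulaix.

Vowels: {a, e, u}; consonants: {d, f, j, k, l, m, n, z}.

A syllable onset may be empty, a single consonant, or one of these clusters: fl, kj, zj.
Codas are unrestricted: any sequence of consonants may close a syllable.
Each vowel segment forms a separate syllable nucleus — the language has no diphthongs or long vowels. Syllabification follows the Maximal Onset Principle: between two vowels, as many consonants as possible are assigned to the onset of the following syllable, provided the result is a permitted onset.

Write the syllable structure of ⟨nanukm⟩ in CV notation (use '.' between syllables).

Nuclei (vowels): a, u → 2 syllables.
/a…u/ gap (V1→V2): /n/ is a single consonant, so it becomes the next onset.
Result: na.nukm.
Mapping each syllable to C/V: /na/ → CV, /nukm/ → CVCC.

CV.CVCC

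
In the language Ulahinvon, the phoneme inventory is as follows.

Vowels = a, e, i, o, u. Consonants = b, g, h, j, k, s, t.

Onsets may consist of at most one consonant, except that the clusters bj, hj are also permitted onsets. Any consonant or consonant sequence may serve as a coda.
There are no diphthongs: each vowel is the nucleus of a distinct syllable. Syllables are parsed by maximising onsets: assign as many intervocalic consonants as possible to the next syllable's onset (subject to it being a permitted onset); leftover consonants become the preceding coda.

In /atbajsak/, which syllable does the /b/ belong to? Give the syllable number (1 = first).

Vowels present: a, a, a; each is a nucleus, giving 3 syllables.
/a…a/ gap (V1→V2): /tb/ — longest licit onset from the right is /b/, leaving /t/ as coda.
/a…a/ gap (V2→V3): /js/ — longest licit onset from the right is /s/, leaving /j/ as coda.
Result: at.baj.sak.
The /b/ is in the onset of syllable 2 (/baj/).

2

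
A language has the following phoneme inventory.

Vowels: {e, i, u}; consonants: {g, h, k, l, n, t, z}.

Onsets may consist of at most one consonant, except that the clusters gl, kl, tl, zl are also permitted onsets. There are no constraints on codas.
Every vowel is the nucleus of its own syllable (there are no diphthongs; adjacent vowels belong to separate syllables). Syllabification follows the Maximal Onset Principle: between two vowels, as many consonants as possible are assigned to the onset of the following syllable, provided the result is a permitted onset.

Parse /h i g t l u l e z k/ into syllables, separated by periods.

hig.tlu.lezk

The vowels are i, u, e — 3 nuclei, so 3 syllables.
σ1/σ2 boundary: cluster /gtl/ — the longest permitted-onset suffix is /tl/; onset = /tl/, preceding coda = /g/.
σ2/σ3 boundary: /l/ is a single consonant, so it becomes the next onset.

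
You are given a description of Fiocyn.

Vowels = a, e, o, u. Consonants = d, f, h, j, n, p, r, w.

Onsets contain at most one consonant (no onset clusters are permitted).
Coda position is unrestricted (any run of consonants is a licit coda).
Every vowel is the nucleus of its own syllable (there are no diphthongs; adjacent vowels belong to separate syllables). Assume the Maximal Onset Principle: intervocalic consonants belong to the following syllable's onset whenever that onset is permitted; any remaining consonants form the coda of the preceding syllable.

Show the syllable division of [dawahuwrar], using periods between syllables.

da.wa.huw.rar

The vowels are a, a, u, a — 4 nuclei, so 4 syllables.
σ1/σ2 boundary: just /w/ — single C goes to the following onset.
σ2/σ3 boundary: /h/ is a single consonant, so it becomes the next onset.
σ3/σ4 boundary: /wr/ — longest licit onset from the right is /r/, leaving /w/ as coda.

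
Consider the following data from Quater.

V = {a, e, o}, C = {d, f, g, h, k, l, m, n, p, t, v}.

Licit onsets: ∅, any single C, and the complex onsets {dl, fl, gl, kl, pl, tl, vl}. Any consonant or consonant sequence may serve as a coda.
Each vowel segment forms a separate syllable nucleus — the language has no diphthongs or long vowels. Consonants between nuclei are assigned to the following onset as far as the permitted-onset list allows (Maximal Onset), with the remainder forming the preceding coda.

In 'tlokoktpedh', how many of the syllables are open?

1

Nuclei (vowels): o, o, e → 3 syllables.
Between /o/ (V1) and /o/ (V2): /k/ is a single consonant, so it becomes the next onset.
Between /o/ (V2) and /e/ (V3): /ktp/ splits as /kt/ + /p/ (/p/ is the longest suffix that is a licit onset).
Result: tlo.kokt.pedh.
Classifying each syllable: /tlo/ (open), /kokt/ (closed), /pedh/ (closed).
Open syllables: 1.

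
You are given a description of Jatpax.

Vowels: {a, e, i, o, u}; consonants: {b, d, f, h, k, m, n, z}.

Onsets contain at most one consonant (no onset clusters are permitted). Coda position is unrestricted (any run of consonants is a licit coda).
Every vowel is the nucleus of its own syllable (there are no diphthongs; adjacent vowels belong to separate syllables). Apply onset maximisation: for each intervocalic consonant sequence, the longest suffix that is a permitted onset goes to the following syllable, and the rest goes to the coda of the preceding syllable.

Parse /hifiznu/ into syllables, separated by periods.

hi.fiz.nu

The vowels are i, i, u — 3 nuclei, so 3 syllables.
σ1/σ2 boundary: /f/ is a single consonant, so it becomes the next onset.
σ2/σ3 boundary: /zn/ — longest licit onset from the right is /n/, leaving /z/ as coda.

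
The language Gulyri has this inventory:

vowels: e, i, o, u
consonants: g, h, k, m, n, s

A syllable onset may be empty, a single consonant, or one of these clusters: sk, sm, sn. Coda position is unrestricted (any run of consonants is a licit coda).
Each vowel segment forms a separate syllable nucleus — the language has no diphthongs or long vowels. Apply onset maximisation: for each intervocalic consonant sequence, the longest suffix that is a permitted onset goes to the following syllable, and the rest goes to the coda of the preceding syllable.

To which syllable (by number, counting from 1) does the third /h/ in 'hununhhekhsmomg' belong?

3

Nuclei (vowels): u, u, e, o → 4 syllables.
σ1/σ2 boundary: /n/ → onset of the next syllable (single consonants are always licit onsets).
σ2/σ3 boundary: /nhh/; trying suffixes from longest down, /h/ is the first permitted one, so coda /nh/ | onset /h/.
σ3/σ4 boundary: /khsm/ — longest licit onset from the right is /sm/, leaving /kh/ as coda.
Syllabification: hu.nunh.hekh.smomg.
The third /h/ is in the onset of syllable 3 (/hekh/).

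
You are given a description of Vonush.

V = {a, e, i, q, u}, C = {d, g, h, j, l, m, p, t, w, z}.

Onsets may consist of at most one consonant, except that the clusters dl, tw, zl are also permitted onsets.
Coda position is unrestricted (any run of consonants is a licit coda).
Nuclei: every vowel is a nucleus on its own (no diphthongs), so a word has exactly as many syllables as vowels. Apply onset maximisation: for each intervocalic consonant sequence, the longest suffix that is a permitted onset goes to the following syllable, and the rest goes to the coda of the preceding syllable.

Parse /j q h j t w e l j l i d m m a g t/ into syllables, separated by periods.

jqhj.twelj.lidm.magt

The vowels are q, e, i, a — 4 nuclei, so 4 syllables.
V1 /q/ – V2 /e/: cluster /hjtw/ — the longest permitted-onset suffix is /tw/; onset = /tw/, preceding coda = /hj/.
V2 /e/ – V3 /i/: /ljl/; trying suffixes from longest down, /l/ is the first permitted one, so coda /lj/ | onset /l/.
V3 /i/ – V4 /a/: /dmm/ — longest licit onset from the right is /m/, leaving /dm/ as coda.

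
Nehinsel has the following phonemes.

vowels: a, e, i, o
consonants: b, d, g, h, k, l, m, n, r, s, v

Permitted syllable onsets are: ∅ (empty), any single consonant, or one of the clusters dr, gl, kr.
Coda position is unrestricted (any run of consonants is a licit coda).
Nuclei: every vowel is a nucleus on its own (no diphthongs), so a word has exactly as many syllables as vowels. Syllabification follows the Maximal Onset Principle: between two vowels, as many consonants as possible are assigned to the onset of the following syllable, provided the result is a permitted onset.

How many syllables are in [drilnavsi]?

Nuclei (vowels): i, a, i → 3 syllables.

3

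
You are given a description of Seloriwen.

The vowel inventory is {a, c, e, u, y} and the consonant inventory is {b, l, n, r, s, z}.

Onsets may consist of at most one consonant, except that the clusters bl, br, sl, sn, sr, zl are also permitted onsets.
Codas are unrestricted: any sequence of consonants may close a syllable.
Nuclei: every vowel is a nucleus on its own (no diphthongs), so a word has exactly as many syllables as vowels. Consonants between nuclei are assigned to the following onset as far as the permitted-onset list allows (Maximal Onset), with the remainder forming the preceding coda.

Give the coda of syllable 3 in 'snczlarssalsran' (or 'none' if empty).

The vowels are c, a, a, a — 4 nuclei, so 4 syllables.
Between /c/ (V1) and /a/ (V2): cluster /zl/ — /zl/ is itself a permitted onset, so the whole cluster goes right; preceding coda = ∅.
Between /a/ (V2) and /a/ (V3): /rss/ — longest licit onset from the right is /s/, leaving /rs/ as coda.
Between /a/ (V3) and /a/ (V4): /lsr/ splits as /l/ + /sr/ (/sr/ is the longest suffix that is a licit onset).
Putting it together: snc.zlars.sal.sran.
Syllable 3 is /sal/: onset /s/, nucleus /a/, coda /l/.

l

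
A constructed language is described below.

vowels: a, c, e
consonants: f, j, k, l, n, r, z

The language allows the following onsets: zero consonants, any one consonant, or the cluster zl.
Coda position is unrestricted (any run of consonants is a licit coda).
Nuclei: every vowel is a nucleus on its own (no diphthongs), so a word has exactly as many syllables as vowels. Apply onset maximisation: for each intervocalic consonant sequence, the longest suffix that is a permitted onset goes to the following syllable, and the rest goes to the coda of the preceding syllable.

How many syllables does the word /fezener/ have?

Vowels present: e, e, e; each is a nucleus, giving 3 syllables.

3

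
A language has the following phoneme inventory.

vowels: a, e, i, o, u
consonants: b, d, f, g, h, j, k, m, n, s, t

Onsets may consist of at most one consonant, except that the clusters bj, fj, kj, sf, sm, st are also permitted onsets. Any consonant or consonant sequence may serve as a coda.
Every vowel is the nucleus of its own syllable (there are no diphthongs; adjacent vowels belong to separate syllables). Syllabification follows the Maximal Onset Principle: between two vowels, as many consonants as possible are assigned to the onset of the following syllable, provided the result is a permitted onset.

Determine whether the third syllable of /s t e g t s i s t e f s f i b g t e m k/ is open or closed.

closed

Nuclei (vowels): e, i, e, i, e → 5 syllables.
V1 /e/ – V2 /i/: /gts/ — longest licit onset from the right is /s/, leaving /gt/ as coda.
V2 /i/ – V3 /e/: /st/ — entire cluster is a permitted onset → onset /st/, coda ∅.
V3 /e/ – V4 /i/: /fsf/ splits as /f/ + /sf/ (/sf/ is the longest suffix that is a licit onset).
V4 /i/ – V5 /e/: /bgt/ — longest licit onset from the right is /t/, leaving /bg/ as coda.
Syllabification: stegt.si.stef.sfibg.temk.
Syllable 3 is /stef/ with coda /f/, so it is closed.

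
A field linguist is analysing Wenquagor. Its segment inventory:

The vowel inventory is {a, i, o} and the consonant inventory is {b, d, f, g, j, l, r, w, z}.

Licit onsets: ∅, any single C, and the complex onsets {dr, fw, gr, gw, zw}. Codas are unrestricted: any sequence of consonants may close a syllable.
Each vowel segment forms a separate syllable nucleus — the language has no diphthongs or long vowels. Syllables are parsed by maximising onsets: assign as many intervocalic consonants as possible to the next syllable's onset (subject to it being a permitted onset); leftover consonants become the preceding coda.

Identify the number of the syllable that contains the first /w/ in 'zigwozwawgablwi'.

2

The vowels are i, o, a, a, i — 5 nuclei, so 5 syllables.
V1 /i/ – V2 /o/: /gw/ is a licit onset in full, so it all attaches to the next syllable.
V2 /o/ – V3 /a/: /zw/ is a licit onset in full, so it all attaches to the next syllable.
V3 /a/ – V4 /a/: /wg/ splits as /w/ + /g/ (/g/ is the longest suffix that is a licit onset).
V4 /a/ – V5 /i/: /blw/ splits as /bl/ + /w/ (/w/ is the longest suffix that is a licit onset).
Result: zi.gwo.zwaw.gabl.wi.
The first /w/ is in the onset of syllable 2 (/gwo/).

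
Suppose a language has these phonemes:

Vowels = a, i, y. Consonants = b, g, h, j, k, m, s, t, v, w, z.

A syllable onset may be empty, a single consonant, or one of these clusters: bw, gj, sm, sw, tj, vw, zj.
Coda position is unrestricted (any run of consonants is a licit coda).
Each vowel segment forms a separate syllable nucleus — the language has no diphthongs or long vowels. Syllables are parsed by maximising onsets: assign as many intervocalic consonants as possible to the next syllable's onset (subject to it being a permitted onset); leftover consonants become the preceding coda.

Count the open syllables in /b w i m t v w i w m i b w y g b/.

The vowels are i, i, i, y — 4 nuclei, so 4 syllables.
/i…i/ gap (V1→V2): /mtvw/ splits as /mt/ + /vw/ (/vw/ is the longest suffix that is a licit onset).
/i…i/ gap (V2→V3): cluster /wm/ — the longest permitted-onset suffix is /m/; onset = /m/, preceding coda = /w/.
/i…y/ gap (V3→V4): cluster /bw/ — /bw/ is itself a permitted onset, so the whole cluster goes right; preceding coda = ∅.
Putting it together: bwimt.vwiw.mi.bwygb.
Classifying each syllable: /bwimt/ (closed), /vwiw/ (closed), /mi/ (open), /bwygb/ (closed).
Open syllables: 1.

1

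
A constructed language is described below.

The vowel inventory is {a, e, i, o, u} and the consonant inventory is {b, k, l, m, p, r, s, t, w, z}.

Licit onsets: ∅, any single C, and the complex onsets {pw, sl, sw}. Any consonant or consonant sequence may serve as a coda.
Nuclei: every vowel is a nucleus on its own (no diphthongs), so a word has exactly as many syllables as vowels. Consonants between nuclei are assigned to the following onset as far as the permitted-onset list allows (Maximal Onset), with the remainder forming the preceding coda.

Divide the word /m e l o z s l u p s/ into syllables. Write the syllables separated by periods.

me.loz.slups

Vowels present: e, o, u; each is a nucleus, giving 3 syllables.
/e…o/ gap (V1→V2): /l/ → onset of the next syllable (single consonants are always licit onsets).
/o…u/ gap (V2→V3): cluster /zsl/ — the longest permitted-onset suffix is /sl/; onset = /sl/, preceding coda = /z/.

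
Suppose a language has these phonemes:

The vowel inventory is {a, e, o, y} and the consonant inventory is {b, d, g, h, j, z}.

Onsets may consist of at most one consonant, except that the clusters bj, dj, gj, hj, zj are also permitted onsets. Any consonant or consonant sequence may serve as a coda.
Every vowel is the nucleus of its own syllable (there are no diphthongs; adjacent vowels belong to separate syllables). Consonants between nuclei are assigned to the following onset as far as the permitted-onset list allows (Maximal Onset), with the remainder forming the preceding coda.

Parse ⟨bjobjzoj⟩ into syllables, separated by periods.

Vowels present: o, o; each is a nucleus, giving 2 syllables.
V1 /o/ – V2 /o/: /bjz/; trying suffixes from longest down, /z/ is the first permitted one, so coda /bj/ | onset /z/.

bjobj.zoj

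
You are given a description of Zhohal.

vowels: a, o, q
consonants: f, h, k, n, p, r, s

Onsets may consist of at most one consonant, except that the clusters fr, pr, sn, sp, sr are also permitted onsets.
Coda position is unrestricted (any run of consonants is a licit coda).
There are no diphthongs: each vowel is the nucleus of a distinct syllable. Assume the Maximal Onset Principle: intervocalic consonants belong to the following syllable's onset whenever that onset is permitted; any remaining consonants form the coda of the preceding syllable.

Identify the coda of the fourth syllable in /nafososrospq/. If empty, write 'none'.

none

Nuclei (vowels): a, o, o, o, q → 5 syllables.
/a…o/ gap (V1→V2): /f/ is a single consonant, so it becomes the next onset.
/o…o/ gap (V2→V3): /s/ → onset of the next syllable (single consonants are always licit onsets).
/o…o/ gap (V3→V4): /sr/ — entire cluster is a permitted onset → onset /sr/, coda ∅.
/o…q/ gap (V4→V5): /sp/ is a licit onset in full, so it all attaches to the next syllable.
Syllabification: na.fo.so.sro.spq.
Syllable 4 is /sro/: onset /sr/, nucleus /o/, coda ∅.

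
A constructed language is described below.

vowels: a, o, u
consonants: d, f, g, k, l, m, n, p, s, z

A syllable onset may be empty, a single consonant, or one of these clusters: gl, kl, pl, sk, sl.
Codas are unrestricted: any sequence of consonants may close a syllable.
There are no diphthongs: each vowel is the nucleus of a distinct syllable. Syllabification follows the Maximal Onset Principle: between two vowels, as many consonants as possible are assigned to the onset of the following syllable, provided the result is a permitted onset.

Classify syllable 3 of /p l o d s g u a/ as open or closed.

Nuclei (vowels): o, u, a → 3 syllables.
/o…u/ gap (V1→V2): cluster /dsg/ — the longest permitted-onset suffix is /g/; onset = /g/, preceding coda = /ds/.
/u…a/ gap (V2→V3): no consonants, so the boundary falls immediately after /u/.
Syllabification: plods.gu.a.
Syllable 3 is /a/; it ends in its nucleus with no coda, so it is open.

open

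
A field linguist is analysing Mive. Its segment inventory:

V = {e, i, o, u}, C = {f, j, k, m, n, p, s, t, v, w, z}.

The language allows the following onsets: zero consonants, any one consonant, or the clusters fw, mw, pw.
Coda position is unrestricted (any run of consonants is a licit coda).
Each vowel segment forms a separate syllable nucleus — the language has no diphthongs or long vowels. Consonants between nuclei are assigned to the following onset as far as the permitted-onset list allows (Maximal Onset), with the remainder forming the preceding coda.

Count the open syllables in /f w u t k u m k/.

The vowels are u, u — 2 nuclei, so 2 syllables.
Between /u/ (V1) and /u/ (V2): /tk/ — longest licit onset from the right is /k/, leaving /t/ as coda.
Syllabification: fwut.kumk.
Classifying each syllable: /fwut/ (closed), /kumk/ (closed).
Open syllables: 0.

0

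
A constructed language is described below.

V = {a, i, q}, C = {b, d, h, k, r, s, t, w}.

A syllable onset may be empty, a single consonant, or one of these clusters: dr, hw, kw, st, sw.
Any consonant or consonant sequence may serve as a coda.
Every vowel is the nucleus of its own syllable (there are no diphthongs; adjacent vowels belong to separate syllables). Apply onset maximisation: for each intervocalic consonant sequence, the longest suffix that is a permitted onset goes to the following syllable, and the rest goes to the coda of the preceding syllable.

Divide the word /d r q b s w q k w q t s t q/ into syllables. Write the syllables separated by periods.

Nuclei (vowels): q, q, q, q → 4 syllables.
σ1/σ2 boundary: /bsw/ — longest licit onset from the right is /sw/, leaving /b/ as coda.
σ2/σ3 boundary: cluster /kw/ — /kw/ is itself a permitted onset, so the whole cluster goes right; preceding coda = ∅.
σ3/σ4 boundary: cluster /tst/ — the longest permitted-onset suffix is /st/; onset = /st/, preceding coda = /t/.

drqb.swq.kwqt.stq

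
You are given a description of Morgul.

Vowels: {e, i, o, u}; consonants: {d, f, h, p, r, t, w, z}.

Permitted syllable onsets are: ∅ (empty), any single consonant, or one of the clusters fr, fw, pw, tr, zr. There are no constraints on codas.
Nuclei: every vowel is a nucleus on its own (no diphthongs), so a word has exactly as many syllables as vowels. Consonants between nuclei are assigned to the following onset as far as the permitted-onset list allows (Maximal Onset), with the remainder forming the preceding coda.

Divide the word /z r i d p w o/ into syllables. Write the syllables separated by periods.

zrid.pwo

Vowels present: i, o; each is a nucleus, giving 2 syllables.
V1 /i/ – V2 /o/: /dpw/; trying suffixes from longest down, /pw/ is the first permitted one, so coda /d/ | onset /pw/.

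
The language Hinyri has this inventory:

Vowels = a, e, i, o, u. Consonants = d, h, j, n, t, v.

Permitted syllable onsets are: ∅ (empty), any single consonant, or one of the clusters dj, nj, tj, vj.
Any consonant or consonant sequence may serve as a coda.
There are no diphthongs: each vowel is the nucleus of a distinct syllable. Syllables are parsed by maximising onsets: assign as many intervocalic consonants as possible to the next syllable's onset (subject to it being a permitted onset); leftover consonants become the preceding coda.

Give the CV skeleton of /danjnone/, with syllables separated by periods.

CVCC.CV.CV

The vowels are a, o, e — 3 nuclei, so 3 syllables.
V1 /a/ – V2 /o/: /njn/ splits as /nj/ + /n/ (/n/ is the longest suffix that is a licit onset).
V2 /o/ – V3 /e/: just /n/ — single C goes to the following onset.
Putting it together: danj.no.ne.
Mapping each syllable to C/V: /danj/ → CVCC, /no/ → CV, /ne/ → CV.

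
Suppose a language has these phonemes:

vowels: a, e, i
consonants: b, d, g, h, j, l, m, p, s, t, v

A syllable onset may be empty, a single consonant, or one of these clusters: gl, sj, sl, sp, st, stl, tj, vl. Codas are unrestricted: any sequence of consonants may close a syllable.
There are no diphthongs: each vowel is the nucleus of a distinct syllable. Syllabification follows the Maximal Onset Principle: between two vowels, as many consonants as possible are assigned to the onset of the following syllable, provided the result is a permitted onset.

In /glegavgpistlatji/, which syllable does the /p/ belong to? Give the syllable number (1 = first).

3

Nuclei (vowels): e, a, i, a, i → 5 syllables.
/e…a/ gap (V1→V2): just /g/ — single C goes to the following onset.
/a…i/ gap (V2→V3): cluster /vgp/ — the longest permitted-onset suffix is /p/; onset = /p/, preceding coda = /vg/.
/i…a/ gap (V3→V4): cluster /stl/ — /stl/ is itself a permitted onset, so the whole cluster goes right; preceding coda = ∅.
/a…i/ gap (V4→V5): /tj/ is a licit onset in full, so it all attaches to the next syllable.
Putting it together: gle.gavg.pi.stla.tji.
The /p/ is in the onset of syllable 3 (/pi/).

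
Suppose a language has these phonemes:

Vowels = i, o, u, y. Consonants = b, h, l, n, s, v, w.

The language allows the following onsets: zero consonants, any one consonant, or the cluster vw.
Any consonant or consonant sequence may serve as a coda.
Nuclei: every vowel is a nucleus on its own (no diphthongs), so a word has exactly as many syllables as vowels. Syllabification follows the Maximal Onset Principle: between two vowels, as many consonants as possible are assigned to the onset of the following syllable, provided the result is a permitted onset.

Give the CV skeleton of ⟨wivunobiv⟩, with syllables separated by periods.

Vowels present: i, u, o, i; each is a nucleus, giving 4 syllables.
Between /i/ (V1) and /u/ (V2): /v/ is a single consonant, so it becomes the next onset.
Between /u/ (V2) and /o/ (V3): just /n/ — single C goes to the following onset.
Between /o/ (V3) and /i/ (V4): just /b/ — single C goes to the following onset.
Syllabification: wi.vu.no.biv.
Mapping each syllable to C/V: /wi/ → CV, /vu/ → CV, /no/ → CV, /biv/ → CVC.

CV.CV.CV.CVC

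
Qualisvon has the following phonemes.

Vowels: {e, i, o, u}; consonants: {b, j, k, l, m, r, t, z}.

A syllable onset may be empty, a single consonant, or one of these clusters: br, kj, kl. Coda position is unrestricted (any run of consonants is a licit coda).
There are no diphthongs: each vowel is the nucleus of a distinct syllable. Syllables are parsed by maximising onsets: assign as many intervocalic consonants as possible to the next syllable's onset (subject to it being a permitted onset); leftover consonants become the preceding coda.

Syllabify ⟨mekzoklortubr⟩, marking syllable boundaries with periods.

Nuclei (vowels): e, o, o, u → 4 syllables.
/e…o/ gap (V1→V2): /kz/ splits as /k/ + /z/ (/z/ is the longest suffix that is a licit onset).
/o…o/ gap (V2→V3): /kl/ is a licit onset in full, so it all attaches to the next syllable.
/o…u/ gap (V3→V4): /rt/; trying suffixes from longest down, /t/ is the first permitted one, so coda /r/ | onset /t/.

mek.zo.klor.tubr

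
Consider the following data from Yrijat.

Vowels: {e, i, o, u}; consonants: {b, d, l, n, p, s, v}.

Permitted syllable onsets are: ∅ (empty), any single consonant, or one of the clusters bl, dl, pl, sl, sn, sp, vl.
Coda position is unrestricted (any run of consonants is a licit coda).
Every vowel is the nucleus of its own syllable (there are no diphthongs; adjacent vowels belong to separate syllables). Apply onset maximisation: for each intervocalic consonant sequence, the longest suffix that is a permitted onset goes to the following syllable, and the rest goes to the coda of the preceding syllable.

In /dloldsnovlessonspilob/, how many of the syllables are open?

2

The vowels are o, o, e, o, i, o — 6 nuclei, so 6 syllables.
/o…o/ gap (V1→V2): /ldsn/ — longest licit onset from the right is /sn/, leaving /ld/ as coda.
/o…e/ gap (V2→V3): cluster /vl/ — /vl/ is itself a permitted onset, so the whole cluster goes right; preceding coda = ∅.
/e…o/ gap (V3→V4): /ss/; trying suffixes from longest down, /s/ is the first permitted one, so coda /s/ | onset /s/.
/o…i/ gap (V4→V5): /nsp/ — longest licit onset from the right is /sp/, leaving /n/ as coda.
/i…o/ gap (V5→V6): /l/ → onset of the next syllable (single consonants are always licit onsets).
So the parse is dlold.sno.vles.son.spi.lob.
Classifying each syllable: /dlold/ (closed), /sno/ (open), /vles/ (closed), /son/ (closed), /spi/ (open), /lob/ (closed).
Open syllables: 2.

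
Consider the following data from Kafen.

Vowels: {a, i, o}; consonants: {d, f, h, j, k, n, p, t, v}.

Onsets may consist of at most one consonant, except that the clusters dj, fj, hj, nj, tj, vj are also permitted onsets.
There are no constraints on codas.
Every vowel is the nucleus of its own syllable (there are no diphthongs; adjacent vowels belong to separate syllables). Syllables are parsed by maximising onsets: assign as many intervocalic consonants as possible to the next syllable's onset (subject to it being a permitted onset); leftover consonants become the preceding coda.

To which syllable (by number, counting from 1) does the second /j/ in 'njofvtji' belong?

Vowels present: o, i; each is a nucleus, giving 2 syllables.
Between /o/ (V1) and /i/ (V2): cluster /fvtj/ — the longest permitted-onset suffix is /tj/; onset = /tj/, preceding coda = /fv/.
Syllabification: njofv.tji.
The second /j/ is in the onset of syllable 2 (/tji/).

2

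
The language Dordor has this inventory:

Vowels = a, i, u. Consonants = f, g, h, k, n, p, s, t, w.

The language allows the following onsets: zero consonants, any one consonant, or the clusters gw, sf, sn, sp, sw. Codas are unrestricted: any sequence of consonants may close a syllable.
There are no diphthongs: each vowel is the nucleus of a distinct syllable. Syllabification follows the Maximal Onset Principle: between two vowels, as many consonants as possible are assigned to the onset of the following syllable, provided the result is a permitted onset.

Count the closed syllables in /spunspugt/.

2

The vowels are u, u — 2 nuclei, so 2 syllables.
V1 /u/ – V2 /u/: /nsp/ — longest licit onset from the right is /sp/, leaving /n/ as coda.
Putting it together: spun.spugt.
Classifying each syllable: /spun/ (closed), /spugt/ (closed).
Closed syllables: 2.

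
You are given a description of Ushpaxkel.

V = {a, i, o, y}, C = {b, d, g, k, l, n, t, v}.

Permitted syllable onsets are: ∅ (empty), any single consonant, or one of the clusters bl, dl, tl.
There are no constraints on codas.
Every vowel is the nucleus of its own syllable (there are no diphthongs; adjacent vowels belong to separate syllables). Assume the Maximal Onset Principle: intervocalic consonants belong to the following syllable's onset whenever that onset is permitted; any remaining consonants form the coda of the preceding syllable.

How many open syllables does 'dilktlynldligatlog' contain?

2

The vowels are i, y, i, a, o — 5 nuclei, so 5 syllables.
V1 /i/ – V2 /y/: /lktl/ splits as /lk/ + /tl/ (/tl/ is the longest suffix that is a licit onset).
V2 /y/ – V3 /i/: /nldl/; trying suffixes from longest down, /dl/ is the first permitted one, so coda /nl/ | onset /dl/.
V3 /i/ – V4 /a/: /g/ → onset of the next syllable (single consonants are always licit onsets).
V4 /a/ – V5 /o/: cluster /tl/ — /tl/ is itself a permitted onset, so the whole cluster goes right; preceding coda = ∅.
Result: dilk.tlynl.dli.ga.tlog.
Classifying each syllable: /dilk/ (closed), /tlynl/ (closed), /dli/ (open), /ga/ (open), /tlog/ (closed).
Open syllables: 2.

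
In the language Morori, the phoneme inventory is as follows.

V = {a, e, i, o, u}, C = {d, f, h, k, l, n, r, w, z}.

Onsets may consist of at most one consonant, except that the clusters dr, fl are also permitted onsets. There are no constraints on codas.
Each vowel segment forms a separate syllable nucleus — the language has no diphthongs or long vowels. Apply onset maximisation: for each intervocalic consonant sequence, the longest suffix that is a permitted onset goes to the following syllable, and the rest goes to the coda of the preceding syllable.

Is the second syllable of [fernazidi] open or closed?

Vowels present: e, a, i, i; each is a nucleus, giving 4 syllables.
/e…a/ gap (V1→V2): /rn/ splits as /r/ + /n/ (/n/ is the longest suffix that is a licit onset).
/a…i/ gap (V2→V3): /z/ → onset of the next syllable (single consonants are always licit onsets).
/i…i/ gap (V3→V4): /d/ is a single consonant, so it becomes the next onset.
Result: fer.na.zi.di.
Syllable 2 is /na/; it ends in its nucleus with no coda, so it is open.

open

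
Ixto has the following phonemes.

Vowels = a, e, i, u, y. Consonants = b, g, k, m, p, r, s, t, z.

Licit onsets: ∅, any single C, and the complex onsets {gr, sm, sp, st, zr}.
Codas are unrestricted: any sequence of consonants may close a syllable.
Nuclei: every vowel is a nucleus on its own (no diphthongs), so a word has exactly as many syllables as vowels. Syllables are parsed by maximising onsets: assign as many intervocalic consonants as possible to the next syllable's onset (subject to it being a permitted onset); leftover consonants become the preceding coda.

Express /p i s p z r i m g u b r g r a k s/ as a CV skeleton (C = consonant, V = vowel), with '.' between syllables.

CVCC.CCVC.CVCC.CCVCC

Vowels present: i, i, u, a; each is a nucleus, giving 4 syllables.
/i…i/ gap (V1→V2): /spzr/ splits as /sp/ + /zr/ (/zr/ is the longest suffix that is a licit onset).
/i…u/ gap (V2→V3): /mg/ splits as /m/ + /g/ (/g/ is the longest suffix that is a licit onset).
/u…a/ gap (V3→V4): /brgr/; trying suffixes from longest down, /gr/ is the first permitted one, so coda /br/ | onset /gr/.
So the parse is pisp.zrim.gubr.graks.
Mapping each syllable to C/V: /pisp/ → CVCC, /zrim/ → CCVC, /gubr/ → CVCC, /graks/ → CCVCC.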